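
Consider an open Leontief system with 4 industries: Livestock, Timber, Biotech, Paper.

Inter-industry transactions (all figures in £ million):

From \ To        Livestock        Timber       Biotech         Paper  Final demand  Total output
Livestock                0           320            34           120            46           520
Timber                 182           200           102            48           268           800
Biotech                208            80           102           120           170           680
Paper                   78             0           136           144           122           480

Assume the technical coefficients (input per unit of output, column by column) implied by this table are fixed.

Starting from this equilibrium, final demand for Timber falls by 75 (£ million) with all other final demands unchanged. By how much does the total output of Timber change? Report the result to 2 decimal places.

Δx_T = -149.58

Technical coefficients a_ij = z_ij / X_j:
  a_LL = 0/520 = 0.00, a_TL = 182/520 = 0.35, a_BL = 208/520 = 0.40, a_PL = 78/520 = 0.15
  a_LT = 320/800 = 0.40, a_TT = 200/800 = 0.25, a_BT = 80/800 = 0.10, a_PT = 0/800 = 0.00
  a_LB = 34/680 = 0.05, a_TB = 102/680 = 0.15, a_BB = 102/680 = 0.15, a_PB = 136/680 = 0.20
  a_LP = 120/480 = 0.25, a_TP = 48/480 = 0.10, a_BP = 120/480 = 0.25, a_PP = 144/480 = 0.30
I − A =
  [   1.00    -0.40    -0.05    -0.25]
  [  -0.35     0.75    -0.15    -0.10]
  [  -0.40    -0.10     0.85    -0.25]
  [  -0.15     0.00    -0.20     0.70]
Compute the cofactors C_ij = (−1)^(i+j)·(3×3 minor ij) of I−A; the adjugate is their transpose:
adj(I−A) = Cᵀ =
  [ 0.396250   0.226500   0.113750   0.214500]
  [ 0.259125   0.477250   0.149875   0.214250]
  [ 0.264125   0.193250   0.392875   0.262250]
  [ 0.160375   0.103750   0.136625   0.462750]
det(I−A) = Σ_j (I−A)_1j·C_1j = (1.00)(0.396250) + (-0.40)(0.259125) + (-0.05)(0.264125) + (-0.25)(0.160375) = 0.2393
(I − A)⁻¹ = adj(I−A) / det(I−A) ≈
  [   1.6559     0.9465     0.4753     0.8964]
  [   1.0828     1.9944     0.6263     0.8953]
  [   1.1037     0.8076     1.6418     1.0959]
  [   0.6702     0.4336     0.5709     1.9338]
Δx = (I − A)⁻¹ Δd with Δd having -75 in the Timber component and 0 elsewhere.
So Δx_T = L_TT · (-75), where L_TT = adj(I−A)_TT / det(I−A) = 0.477250 / 0.2393.
Δx_T = 0.477250 × (-75) / 0.2393 = -35.79375 / 0.2393 ≈ -149.58.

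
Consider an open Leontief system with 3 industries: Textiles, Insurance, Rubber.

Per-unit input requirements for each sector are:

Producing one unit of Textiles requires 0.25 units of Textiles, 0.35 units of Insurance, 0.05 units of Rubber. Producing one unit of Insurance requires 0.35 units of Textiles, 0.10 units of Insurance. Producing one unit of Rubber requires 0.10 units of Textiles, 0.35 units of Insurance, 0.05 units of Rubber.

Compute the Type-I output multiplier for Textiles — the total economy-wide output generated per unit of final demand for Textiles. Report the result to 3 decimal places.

m_1 = 2.431

I − A =
  [   0.75    -0.35    -0.10]
  [  -0.35     0.90    -0.35]
  [  -0.05     0.00     0.95]
Cofactors of I−A, C_ij = (−1)^(i+j)·(minor ij) (rows/columns in the sector order above):
  C_11 = (0.90)(0.95) − (-0.35)(0.00) = 0.8550
  C_12 = −[(-0.35)(0.95) − (-0.35)(-0.05)] = 0.3500
  C_13 = (-0.35)(0.00) − (0.90)(-0.05) = 0.0450
  C_21 = −[(-0.35)(0.95) − (-0.10)(0.00)] = 0.3325
  C_22 = (0.75)(0.95) − (-0.10)(-0.05) = 0.7075
  C_23 = −[(0.75)(0.00) − (-0.35)(-0.05)] = 0.0175
  C_31 = (-0.35)(-0.35) − (-0.10)(0.90) = 0.2125
  C_32 = −[(0.75)(-0.35) − (-0.10)(-0.35)] = 0.2975
  C_33 = (0.75)(0.90) − (-0.35)(-0.35) = 0.5525
det(I−A) = Σ_j (I−A)_1j·C_1j = (0.75)(0.8550) + (-0.35)(0.3500) + (-0.10)(0.0450) = 0.51425
adj(I−A) = Cᵀ =
  [ 0.8550   0.3325   0.2125]
  [ 0.3500   0.7075   0.2975]
  [ 0.0450   0.0175   0.5525]
(I − A)⁻¹ = adj(I−A) / det(I−A) ≈
  [   1.6626     0.6466     0.4132]
  [   0.6806     1.3758     0.5785]
  [   0.0875     0.0340     1.0744]
The output multiplier for sector j is the column-j sum of the Leontief inverse (I − A)⁻¹ = adj(I−A) / det(I−A).
Column 1 of adj(I−A): (0.8550, 0.3500, 0.0450); det(I−A) = 0.51425.
m_1 = (0.8550 + 0.3500 + 0.0450) / 0.51425 = 1.25 / 0.51425 ≈ 2.431.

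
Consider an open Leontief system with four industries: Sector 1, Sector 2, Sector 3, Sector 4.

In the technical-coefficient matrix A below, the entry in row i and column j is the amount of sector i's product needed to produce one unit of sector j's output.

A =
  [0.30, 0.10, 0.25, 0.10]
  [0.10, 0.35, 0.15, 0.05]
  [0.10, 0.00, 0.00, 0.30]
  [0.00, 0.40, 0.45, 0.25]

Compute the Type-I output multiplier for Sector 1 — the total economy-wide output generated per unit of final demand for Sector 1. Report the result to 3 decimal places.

m_1 = 2.554

I − A =
  [   0.70    -0.10    -0.25    -0.10]
  [  -0.10     0.65    -0.15    -0.05]
  [  -0.10     0.00     1.00    -0.30]
  [   0.00    -0.40    -0.45     0.75]
Compute the cofactors C_ij = (−1)^(i+j)·(3×3 minor ij) of I−A; the adjugate is their transpose:
adj(I−A) = Cᵀ =
  [ 0.361750   0.131500   0.165625   0.123250]
  [ 0.075000   0.407250   0.117750   0.084250]
  [ 0.058750   0.095500   0.315750   0.140500]
  [ 0.075250   0.274500   0.252250   0.427250]
det(I−A) = Σ_j (I−A)_1j·C_1j = (0.70)(0.361750) + (-0.10)(0.075000) + (-0.25)(0.058750) + (-0.10)(0.075250) = 0.2235125
(I − A)⁻¹ = adj(I−A) / det(I−A) ≈
  [   1.6185     0.5883     0.7410     0.5514]
  [   0.3356     1.8220     0.5268     0.3769]
  [   0.2628     0.4273     1.4127     0.6286]
  [   0.3367     1.2281     1.1286     1.9115]
The output multiplier for sector j is the column-j sum of the Leontief inverse (I − A)⁻¹ = adj(I−A) / det(I−A).
Column 1 of adj(I−A): (0.361750, 0.075000, 0.058750, 0.075250); det(I−A) = 0.2235125.
m_1 = (0.361750 + 0.075000 + 0.058750 + 0.075250) / 0.2235125 = 0.57075 / 0.2235125 ≈ 2.554.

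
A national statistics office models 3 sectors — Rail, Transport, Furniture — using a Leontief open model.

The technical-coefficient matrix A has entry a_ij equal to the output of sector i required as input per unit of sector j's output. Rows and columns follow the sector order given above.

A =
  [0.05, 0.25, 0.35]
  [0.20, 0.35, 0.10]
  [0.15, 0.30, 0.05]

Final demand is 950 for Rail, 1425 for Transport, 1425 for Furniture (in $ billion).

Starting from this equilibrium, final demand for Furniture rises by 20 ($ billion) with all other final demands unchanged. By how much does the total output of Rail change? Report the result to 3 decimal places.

Δx_R = 11.179

I − A =
  [   0.95    -0.25    -0.35]
  [  -0.20     0.65    -0.10]
  [  -0.15    -0.30     0.95]
Cofactors of I−A, C_ij = (−1)^(i+j)·(minor ij) (rows/columns in the sector order above):
  C_11 = (0.65)(0.95) − (-0.10)(-0.30) = 0.5875
  C_12 = −[(-0.20)(0.95) − (-0.10)(-0.15)] = 0.2050
  C_13 = (-0.20)(-0.30) − (0.65)(-0.15) = 0.1575
  C_21 = −[(-0.25)(0.95) − (-0.35)(-0.30)] = 0.3425
  C_22 = (0.95)(0.95) − (-0.35)(-0.15) = 0.8500
  C_23 = −[(0.95)(-0.30) − (-0.25)(-0.15)] = 0.3225
  C_31 = (-0.25)(-0.10) − (-0.35)(0.65) = 0.2525
  C_32 = −[(0.95)(-0.10) − (-0.35)(-0.20)] = 0.1650
  C_33 = (0.95)(0.65) − (-0.25)(-0.20) = 0.5675
det(I−A) = Σ_j (I−A)_1j·C_1j = (0.95)(0.5875) + (-0.25)(0.2050) + (-0.35)(0.1575) = 0.45175
adj(I−A) = Cᵀ =
  [ 0.5875   0.3425   0.2525]
  [ 0.2050   0.8500   0.1650]
  [ 0.1575   0.3225   0.5675]
(I − A)⁻¹ = adj(I−A) / det(I−A) ≈
  [   1.3005     0.7582     0.5589]
  [   0.4538     1.8816     0.3652]
  [   0.3486     0.7139     1.2562]
Δx = (I − A)⁻¹ Δd with Δd having +20 in the Furniture component and 0 elsewhere.
So Δx_R = L_RF · (+20), where L_RF = adj(I−A)_RF / det(I−A) = 0.2525 / 0.45175.
Δx_R = 0.2525 × (+20) / 0.45175 = 5.05 / 0.45175 ≈ 11.179.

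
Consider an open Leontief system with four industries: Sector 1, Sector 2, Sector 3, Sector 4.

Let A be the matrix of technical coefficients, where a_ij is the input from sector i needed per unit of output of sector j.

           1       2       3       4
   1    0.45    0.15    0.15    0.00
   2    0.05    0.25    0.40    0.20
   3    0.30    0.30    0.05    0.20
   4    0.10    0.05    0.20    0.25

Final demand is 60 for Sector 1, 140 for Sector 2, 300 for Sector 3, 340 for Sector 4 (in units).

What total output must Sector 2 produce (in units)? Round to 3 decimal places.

x_2 = 1020.725

I − A =
  [   0.55    -0.15    -0.15     0.00]
  [  -0.05     0.75    -0.40    -0.20]
  [  -0.30    -0.30     0.95    -0.20]
  [  -0.10    -0.05    -0.20     0.75]
Compute the cofactors C_ij = (−1)^(i+j)·(3×3 minor ij) of I−A; the adjugate is their transpose:
adj(I−A) = Cᵀ =
  [ 0.388875   0.136125   0.133875   0.072000]
  [ 0.162625   0.333125   0.195625   0.141000]
  [ 0.198500   0.166000   0.295250   0.123000]
  [ 0.115625   0.084625   0.109625   0.264750]
det(I−A) = Σ_j (I−A)_1j·C_1j = (0.55)(0.388875) + (-0.15)(0.162625) + (-0.15)(0.198500) + (0.00)(0.115625) = 0.1597125
(I − A)⁻¹ = adj(I−A) / det(I−A) ≈
  [   2.4348     0.8523     0.8382     0.4508]
  [   1.0182     2.0858     1.2249     0.8828]
  [   1.2429     1.0394     1.8486     0.7701]
  [   0.7240     0.5299     0.6864     1.6577]
x = (I − A)⁻¹ d = adj(I−A)·d / det(I−A), with det(I−A) = 0.1597125:
  x_1 = (0.388875·60 + 0.136125·140 + 0.133875·300 + 0.072000·340) / 0.1597125 = 107.0325 / 0.1597125 ≈ 670.157
  x_2 = (0.162625·60 + 0.333125·140 + 0.195625·300 + 0.141000·340) / 0.1597125 = 163.0225 / 0.1597125 ≈ 1020.725
  x_3 = (0.198500·60 + 0.166000·140 + 0.295250·300 + 0.123000·340) / 0.1597125 = 165.545 / 0.1597125 ≈ 1036.519
  x_4 = (0.115625·60 + 0.084625·140 + 0.109625·300 + 0.264750·340) / 0.1597125 = 141.6875 / 0.1597125 ≈ 887.141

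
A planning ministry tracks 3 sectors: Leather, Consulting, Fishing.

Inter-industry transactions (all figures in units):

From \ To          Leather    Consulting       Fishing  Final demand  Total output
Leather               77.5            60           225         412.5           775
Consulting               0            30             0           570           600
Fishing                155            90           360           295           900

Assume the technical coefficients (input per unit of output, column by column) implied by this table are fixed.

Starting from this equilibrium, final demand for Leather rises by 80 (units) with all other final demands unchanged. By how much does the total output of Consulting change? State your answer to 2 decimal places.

Δx_2 = 0.00

Technical coefficients a_ij = z_ij / X_j:
  a_11 = 77.5/775 = 0.10, a_21 = 0/775 = 0.00, a_31 = 155/775 = 0.20
  a_12 = 60/600 = 0.10, a_22 = 30/600 = 0.05, a_32 = 90/600 = 0.15
  a_13 = 225/900 = 0.25, a_23 = 0/900 = 0.00, a_33 = 360/900 = 0.40
I − A =
  [   0.90    -0.10    -0.25]
  [   0.00     0.95     0.00]
  [  -0.20    -0.15     0.60]
Cofactors of I−A, C_ij = (−1)^(i+j)·(minor ij) (rows/columns in the sector order above):
  C_11 = (0.95)(0.60) − (0.00)(-0.15) = 0.5700
  C_12 = −[(0.00)(0.60) − (0.00)(-0.20)] = 0.0000
  C_13 = (0.00)(-0.15) − (0.95)(-0.20) = 0.1900
  C_21 = −[(-0.10)(0.60) − (-0.25)(-0.15)] = 0.0975
  C_22 = (0.90)(0.60) − (-0.25)(-0.20) = 0.4900
  C_23 = −[(0.90)(-0.15) − (-0.10)(-0.20)] = 0.1550
  C_31 = (-0.10)(0.00) − (-0.25)(0.95) = 0.2375
  C_32 = −[(0.90)(0.00) − (-0.25)(0.00)] = 0.0000
  C_33 = (0.90)(0.95) − (-0.10)(0.00) = 0.8550
det(I−A) = Σ_j (I−A)_1j·C_1j = (0.90)(0.5700) + (-0.10)(0.0000) + (-0.25)(0.1900) = 0.4655
adj(I−A) = Cᵀ =
  [ 0.5700   0.0975   0.2375]
  [ 0.0000   0.4900   0.0000]
  [ 0.1900   0.1550   0.8550]
(I − A)⁻¹ = adj(I−A) / det(I−A) ≈
  [   1.2245     0.2095     0.5102]
  [   0.0000     1.0526     0.0000]
  [   0.4082     0.3330     1.8367]
Δx = (I − A)⁻¹ Δd with Δd having +80 in the Leather component and 0 elsewhere.
So Δx_2 = L_21 · (+80), where L_21 = adj(I−A)_21 / det(I−A) = 0.0000 / 0.4655.
Δx_2 = 0.0000 × (+80) / 0.4655 = 0.00 / 0.4655 = 0.00.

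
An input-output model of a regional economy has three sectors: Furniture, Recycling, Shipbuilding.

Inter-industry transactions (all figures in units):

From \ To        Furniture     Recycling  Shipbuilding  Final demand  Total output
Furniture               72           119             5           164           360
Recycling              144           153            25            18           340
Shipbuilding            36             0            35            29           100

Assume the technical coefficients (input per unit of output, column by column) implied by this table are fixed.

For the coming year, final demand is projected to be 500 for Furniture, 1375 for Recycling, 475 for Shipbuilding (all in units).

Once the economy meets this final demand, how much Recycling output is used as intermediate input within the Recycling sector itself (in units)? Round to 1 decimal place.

z_RR = 2342.3

Technical coefficients a_ij = z_ij / X_j:
  a_FF = 72/360 = 0.20, a_RF = 144/360 = 0.40, a_SF = 36/360 = 0.10
  a_FR = 119/340 = 0.35, a_RR = 153/340 = 0.45, a_SR = 0/340 = 0.00
  a_FS = 5/100 = 0.05, a_RS = 25/100 = 0.25, a_SS = 35/100 = 0.35
I − A =
  [   0.80    -0.35    -0.05]
  [  -0.40     0.55    -0.25]
  [  -0.10     0.00     0.65]
Cofactors of I−A, C_ij = (−1)^(i+j)·(minor ij) (rows/columns in the sector order above):
  C_11 = (0.55)(0.65) − (-0.25)(0.00) = 0.3575
  C_12 = −[(-0.40)(0.65) − (-0.25)(-0.10)] = 0.2850
  C_13 = (-0.40)(0.00) − (0.55)(-0.10) = 0.0550
  C_21 = −[(-0.35)(0.65) − (-0.05)(0.00)] = 0.2275
  C_22 = (0.80)(0.65) − (-0.05)(-0.10) = 0.5150
  C_23 = −[(0.80)(0.00) − (-0.35)(-0.10)] = 0.0350
  C_31 = (-0.35)(-0.25) − (-0.05)(0.55) = 0.1150
  C_32 = −[(0.80)(-0.25) − (-0.05)(-0.40)] = 0.2200
  C_33 = (0.80)(0.55) − (-0.35)(-0.40) = 0.3000
det(I−A) = Σ_j (I−A)_1j·C_1j = (0.80)(0.3575) + (-0.35)(0.2850) + (-0.05)(0.0550) = 0.1835
adj(I−A) = Cᵀ =
  [ 0.3575   0.2275   0.1150]
  [ 0.2850   0.5150   0.2200]
  [ 0.0550   0.0350   0.3000]
(I − A)⁻¹ = adj(I−A) / det(I−A) ≈
  [   1.9482     1.2398     0.6267]
  [   1.5531     2.8065     1.1989]
  [   0.2997     0.1907     1.6349]
First solve x = (I − A)⁻¹ d = adj(I−A)·d / det(I−A); in particular x_R = (0.2850·500 + 0.5150·1375 + 0.2200·475) / 0.1835 = 955.125 / 0.1835 ≈ 5205.041.
Intermediate flow from R to R: z_RR = a_RR · x_R = 0.45 × 955.125 / 0.1835 = 429.80625 / 0.1835 ≈ 2342.3.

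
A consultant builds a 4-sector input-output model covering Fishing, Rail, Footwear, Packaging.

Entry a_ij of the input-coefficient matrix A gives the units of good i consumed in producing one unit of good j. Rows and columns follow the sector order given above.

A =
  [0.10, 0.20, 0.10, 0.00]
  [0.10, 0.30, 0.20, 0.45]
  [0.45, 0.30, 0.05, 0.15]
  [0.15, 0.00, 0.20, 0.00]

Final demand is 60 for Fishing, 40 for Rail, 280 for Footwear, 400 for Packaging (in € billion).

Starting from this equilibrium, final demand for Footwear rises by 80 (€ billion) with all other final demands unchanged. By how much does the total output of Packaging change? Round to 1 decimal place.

I − A =
  [   0.90    -0.20    -0.10     0.00]
  [  -0.10     0.70    -0.20    -0.45]
  [  -0.45    -0.30     0.95    -0.15]
  [  -0.15     0.00    -0.20     1.00]
Compute the cofactors C_ij = (−1)^(i+j)·(3×3 minor ij) of I−A; the adjugate is their transpose:
adj(I−A) = Cᵀ =
  [ 0.557000   0.214000   0.128000   0.115500]
  [ 0.291125   0.780750   0.277750   0.393000]
  [ 0.381000   0.364500   0.596500   0.253500]
  [ 0.159750   0.105000   0.138500   0.473000]
det(I−A) = Σ_j (I−A)_1j·C_1j = (0.90)(0.557000) + (-0.20)(0.291125) + (-0.10)(0.381000) + (0.00)(0.159750) = 0.404975
(I − A)⁻¹ = adj(I−A) / det(I−A) ≈
  [   1.3754     0.5284     0.3161     0.2852]
  [   0.7189     1.9279     0.6858     0.9704]
  [   0.9408     0.9001     1.4729     0.6260]
  [   0.3945     0.2593     0.3420     1.1680]
Δx = (I − A)⁻¹ Δd with Δd having +80 in the Footwear component and 0 elsewhere.
So Δx_4 = L_43 · (+80), where L_43 = adj(I−A)_43 / det(I−A) = 0.138500 / 0.404975.
Δx_4 = 0.138500 × (+80) / 0.404975 = 11.08 / 0.404975 ≈ 27.4.

Δx_4 = 27.4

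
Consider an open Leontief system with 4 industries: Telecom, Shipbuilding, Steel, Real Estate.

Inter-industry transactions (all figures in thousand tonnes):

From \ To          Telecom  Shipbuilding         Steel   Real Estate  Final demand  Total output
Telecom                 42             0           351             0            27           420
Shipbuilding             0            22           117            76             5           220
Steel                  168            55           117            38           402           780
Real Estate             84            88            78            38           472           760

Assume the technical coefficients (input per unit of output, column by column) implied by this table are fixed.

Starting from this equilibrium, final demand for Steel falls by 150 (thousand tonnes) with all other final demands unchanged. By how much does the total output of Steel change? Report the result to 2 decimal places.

Δx_3 = -256.22

Technical coefficients a_ij = z_ij / X_j:
  a_11 = 42/420 = 0.10, a_21 = 0/420 = 0.00, a_31 = 168/420 = 0.40, a_41 = 84/420 = 0.20
  a_12 = 0/220 = 0.00, a_22 = 22/220 = 0.10, a_32 = 55/220 = 0.25, a_42 = 88/220 = 0.40
  a_13 = 351/780 = 0.45, a_23 = 117/780 = 0.15, a_33 = 117/780 = 0.15, a_43 = 78/780 = 0.10
  a_14 = 0/760 = 0.00, a_24 = 76/760 = 0.10, a_34 = 38/760 = 0.05, a_44 = 38/760 = 0.05
I − A =
  [   0.90     0.00    -0.45     0.00]
  [   0.00     0.90    -0.15    -0.10]
  [  -0.40    -0.25     0.85    -0.05]
  [  -0.20    -0.40    -0.10     0.95]
Compute the cofactors C_ij = (−1)^(i+j)·(3×3 minor ij) of I−A; the adjugate is their transpose:
adj(I−A) = Cᵀ =
  [ 0.647125   0.115875   0.366750   0.031500]
  [ 0.079500   0.546750   0.146250   0.065250]
  [ 0.340000   0.231750   0.733500   0.063000]
  [ 0.205500   0.279000   0.216000   0.492750]
det(I−A) = Σ_j (I−A)_1j·C_1j = (0.90)(0.647125) + (0.00)(0.079500) + (-0.45)(0.340000) + (0.00)(0.205500) = 0.4294125
(I − A)⁻¹ = adj(I−A) / det(I−A) ≈
  [   1.5070     0.2698     0.8541     0.0734]
  [   0.1851     1.2733     0.3406     0.1520]
  [   0.7918     0.5397     1.7081     0.1467]
  [   0.4786     0.6497     0.5030     1.1475]
Δx = (I − A)⁻¹ Δd with Δd having -150 in the Steel component and 0 elsewhere.
So Δx_3 = L_33 · (-150), where L_33 = adj(I−A)_33 / det(I−A) = 0.733500 / 0.4294125.
Δx_3 = 0.733500 × (-150) / 0.4294125 = -110.025 / 0.4294125 ≈ -256.22.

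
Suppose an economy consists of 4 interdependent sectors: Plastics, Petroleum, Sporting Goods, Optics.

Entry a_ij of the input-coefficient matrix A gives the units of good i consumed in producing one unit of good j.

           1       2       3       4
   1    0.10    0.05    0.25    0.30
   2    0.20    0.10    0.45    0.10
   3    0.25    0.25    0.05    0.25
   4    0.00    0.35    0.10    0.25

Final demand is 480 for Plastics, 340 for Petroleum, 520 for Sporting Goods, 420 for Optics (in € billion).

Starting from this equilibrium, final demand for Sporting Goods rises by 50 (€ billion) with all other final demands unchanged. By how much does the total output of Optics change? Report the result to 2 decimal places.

Δx_4 = 38.80

I − A =
  [   0.90    -0.05    -0.25    -0.30]
  [  -0.20     0.90    -0.45    -0.10]
  [  -0.25    -0.25     0.95    -0.25]
  [   0.00    -0.35    -0.10     0.75]
Compute the cofactors C_ij = (−1)^(i+j)·(3×3 minor ij) of I−A; the adjugate is their transpose:
adj(I−A) = Cᵀ =
  [ 0.459250   0.210375   0.251625   0.295625]
  [ 0.224375   0.564375   0.356250   0.283750]
  [ 0.215000   0.283125   0.547500   0.306250]
  [ 0.133375   0.301125   0.239250   0.584375]
det(I−A) = Σ_j (I−A)_1j·C_1j = (0.90)(0.459250) + (-0.05)(0.224375) + (-0.25)(0.215000) + (-0.30)(0.133375) = 0.30834375
(I − A)⁻¹ = adj(I−A) / det(I−A) ≈
  [   1.4894     0.6823     0.8161     0.9588]
  [   0.7277     1.8303     1.1554     0.9202]
  [   0.6973     0.9182     1.7756     0.9932]
  [   0.4326     0.9766     0.7759     1.8952]
Δx = (I − A)⁻¹ Δd with Δd having +50 in the Sporting Goods component and 0 elsewhere.
So Δx_4 = L_43 · (+50), where L_43 = adj(I−A)_43 / det(I−A) = 0.239250 / 0.30834375.
Δx_4 = 0.239250 × (+50) / 0.30834375 = 11.9625 / 0.30834375 ≈ 38.80.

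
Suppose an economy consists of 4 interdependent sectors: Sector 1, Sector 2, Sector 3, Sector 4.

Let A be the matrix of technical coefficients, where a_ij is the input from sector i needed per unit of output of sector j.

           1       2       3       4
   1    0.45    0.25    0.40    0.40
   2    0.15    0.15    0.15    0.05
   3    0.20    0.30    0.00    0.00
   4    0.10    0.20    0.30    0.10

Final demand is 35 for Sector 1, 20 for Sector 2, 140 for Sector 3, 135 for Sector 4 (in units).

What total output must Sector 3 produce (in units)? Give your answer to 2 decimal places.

I − A =
  [   0.55    -0.25    -0.40    -0.40]
  [  -0.15     0.85    -0.15    -0.05]
  [  -0.20    -0.30     1.00     0.00]
  [  -0.10    -0.20    -0.30     0.90]
Compute the cofactors C_ij = (−1)^(i+j)·(3×3 minor ij) of I−A; the adjugate is their transpose:
adj(I−A) = Cᵀ =
  [ 0.71000   0.44900   0.45350   0.34050]
  [ 0.17000   0.35900   0.15050   0.09550]
  [ 0.19300   0.19750   0.33425   0.09675]
  [ 0.18100   0.19550   0.19525   0.31175]
det(I−A) = Σ_j (I−A)_1j·C_1j = (0.55)(0.71000) + (-0.25)(0.17000) + (-0.40)(0.19300) + (-0.40)(0.18100) = 0.1984
(I − A)⁻¹ = adj(I−A) / det(I−A) ≈
  [   3.5786     2.2631     2.2858     1.7162]
  [   0.8569     1.8095     0.7586     0.4814]
  [   0.9728     0.9955     1.6847     0.4877]
  [   0.9123     0.9854     0.9841     1.5713]
x = (I − A)⁻¹ d = adj(I−A)·d / det(I−A), with det(I−A) = 0.1984:
  x_1 = (0.71000·35 + 0.44900·20 + 0.45350·140 + 0.34050·135) / 0.1984 = 143.2875 / 0.1984 ≈ 722.22
  x_2 = (0.17000·35 + 0.35900·20 + 0.15050·140 + 0.09550·135) / 0.1984 = 47.0925 / 0.1984 ≈ 237.36
  x_3 = (0.19300·35 + 0.19750·20 + 0.33425·140 + 0.09675·135) / 0.1984 = 70.56125 / 0.1984 ≈ 355.65
  x_4 = (0.18100·35 + 0.19550·20 + 0.19525·140 + 0.31175·135) / 0.1984 = 79.66625 / 0.1984 ≈ 401.54

x_3 = 355.65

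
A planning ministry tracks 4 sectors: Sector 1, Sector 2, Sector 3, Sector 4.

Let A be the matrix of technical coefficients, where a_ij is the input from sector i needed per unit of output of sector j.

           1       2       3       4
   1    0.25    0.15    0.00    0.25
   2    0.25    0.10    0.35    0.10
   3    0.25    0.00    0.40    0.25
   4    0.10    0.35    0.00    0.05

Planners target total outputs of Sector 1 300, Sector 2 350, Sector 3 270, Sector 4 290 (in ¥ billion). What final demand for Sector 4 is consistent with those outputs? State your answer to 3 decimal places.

I − A =
  [   0.75    -0.15     0.00    -0.25]
  [  -0.25     0.90    -0.35    -0.10]
  [  -0.25     0.00     0.60    -0.25]
  [  -0.10    -0.35     0.00     0.95]
d = (I − A) x:
  d_1 = (+0.75)·300 + (-0.15)·350 + (+0.00)·270 + (-0.25)·290 = 100.000
  d_2 = (-0.25)·300 + (+0.90)·350 + (-0.35)·270 + (-0.10)·290 = 116.500
  d_3 = (-0.25)·300 + (+0.00)·350 + (+0.60)·270 + (-0.25)·290 = 14.500
  d_4 = (-0.10)·300 + (-0.35)·350 + (+0.00)·270 + (+0.95)·290 = 123.000

d_4 = 123.000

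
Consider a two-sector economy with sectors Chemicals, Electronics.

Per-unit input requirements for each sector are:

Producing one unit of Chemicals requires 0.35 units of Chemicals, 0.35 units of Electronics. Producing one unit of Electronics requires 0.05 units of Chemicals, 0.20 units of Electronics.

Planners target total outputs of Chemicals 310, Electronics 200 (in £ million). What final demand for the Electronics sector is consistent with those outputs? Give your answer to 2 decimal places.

I − A =
  [   0.65    -0.05]
  [  -0.35     0.80]
d = (I − A) x:
  d_C = (+0.65)·310 + (-0.05)·200 = 191.50
  d_E = (-0.35)·310 + (+0.80)·200 = 51.50

d_E = 51.50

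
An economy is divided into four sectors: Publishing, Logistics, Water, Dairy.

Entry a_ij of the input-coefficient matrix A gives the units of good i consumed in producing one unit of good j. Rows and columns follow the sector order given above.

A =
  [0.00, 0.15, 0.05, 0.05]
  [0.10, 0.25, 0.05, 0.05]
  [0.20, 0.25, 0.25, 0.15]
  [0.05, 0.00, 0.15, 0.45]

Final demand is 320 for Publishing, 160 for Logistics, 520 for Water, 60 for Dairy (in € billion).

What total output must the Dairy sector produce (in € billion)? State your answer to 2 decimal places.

I − A =
  [   1.00    -0.15    -0.05    -0.05]
  [  -0.10     0.75    -0.05    -0.05]
  [  -0.20    -0.25     0.75    -0.15]
  [  -0.05     0.00    -0.15     0.55]
Compute the cofactors C_ij = (−1)^(i+j)·(3×3 minor ij) of I−A; the adjugate is their transpose:
adj(I−A) = Cᵀ =
  [ 0.28375   0.06725   0.03150   0.04050]
  [ 0.04825   0.38075   0.03850   0.04950]
  [ 0.10250   0.15450   0.40200   0.13300]
  [ 0.05375   0.04825   0.11250   0.52850]
det(I−A) = Σ_j (I−A)_1j·C_1j = (1.00)(0.28375) + (-0.15)(0.04825) + (-0.05)(0.10250) + (-0.05)(0.05375) = 0.2687
(I − A)⁻¹ = adj(I−A) / det(I−A) ≈
  [   1.0560     0.2503     0.1172     0.1507]
  [   0.1796     1.4170     0.1433     0.1842]
  [   0.3815     0.5750     1.4961     0.4950]
  [   0.2000     0.1796     0.4187     1.9669]
x = (I − A)⁻¹ d = adj(I−A)·d / det(I−A), with det(I−A) = 0.2687:
  x_P = (0.28375·320 + 0.06725·160 + 0.03150·520 + 0.04050·60) / 0.2687 = 120.37 / 0.2687 ≈ 447.97
  x_L = (0.04825·320 + 0.38075·160 + 0.03850·520 + 0.04950·60) / 0.2687 = 99.35 / 0.2687 ≈ 369.74
  x_W = (0.10250·320 + 0.15450·160 + 0.40200·520 + 0.13300·60) / 0.2687 = 274.54 / 0.2687 ≈ 1021.73
  x_D = (0.05375·320 + 0.04825·160 + 0.11250·520 + 0.52850·60) / 0.2687 = 115.13 / 0.2687 ≈ 428.47

x_D = 428.47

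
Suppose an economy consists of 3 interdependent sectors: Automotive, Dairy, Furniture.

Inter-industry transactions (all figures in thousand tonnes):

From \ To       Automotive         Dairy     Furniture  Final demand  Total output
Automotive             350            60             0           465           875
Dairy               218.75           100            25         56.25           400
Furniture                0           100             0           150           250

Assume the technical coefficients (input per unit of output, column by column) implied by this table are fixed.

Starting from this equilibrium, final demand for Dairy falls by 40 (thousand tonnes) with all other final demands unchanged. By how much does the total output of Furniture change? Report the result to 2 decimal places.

Technical coefficients a_ij = z_ij / X_j:
  a_11 = 350/875 = 0.40, a_21 = 218.75/875 = 0.25, a_31 = 0/875 = 0.00
  a_12 = 60/400 = 0.15, a_22 = 100/400 = 0.25, a_32 = 100/400 = 0.25
  a_13 = 0/250 = 0.00, a_23 = 25/250 = 0.10, a_33 = 0/250 = 0.00
I − A =
  [   0.60    -0.15     0.00]
  [  -0.25     0.75    -0.10]
  [   0.00    -0.25     1.00]
Cofactors of I−A, C_ij = (−1)^(i+j)·(minor ij) (rows/columns in the sector order above):
  C_11 = (0.75)(1.00) − (-0.10)(-0.25) = 0.7250
  C_12 = −[(-0.25)(1.00) − (-0.10)(0.00)] = 0.2500
  C_13 = (-0.25)(-0.25) − (0.75)(0.00) = 0.0625
  C_21 = −[(-0.15)(1.00) − (0.00)(-0.25)] = 0.1500
  C_22 = (0.60)(1.00) − (0.00)(0.00) = 0.6000
  C_23 = −[(0.60)(-0.25) − (-0.15)(0.00)] = 0.1500
  C_31 = (-0.15)(-0.10) − (0.00)(0.75) = 0.0150
  C_32 = −[(0.60)(-0.10) − (0.00)(-0.25)] = 0.0600
  C_33 = (0.60)(0.75) − (-0.15)(-0.25) = 0.4125
det(I−A) = Σ_j (I−A)_1j·C_1j = (0.60)(0.7250) + (-0.15)(0.2500) + (0.00)(0.0625) = 0.3975
adj(I−A) = Cᵀ =
  [ 0.7250   0.1500   0.0150]
  [ 0.2500   0.6000   0.0600]
  [ 0.0625   0.1500   0.4125]
(I − A)⁻¹ = adj(I−A) / det(I−A) ≈
  [   1.8239     0.3774     0.0377]
  [   0.6289     1.5094     0.1509]
  [   0.1572     0.3774     1.0377]
Δx = (I − A)⁻¹ Δd with Δd having -40 in the Dairy component and 0 elsewhere.
So Δx_3 = L_32 · (-40), where L_32 = adj(I−A)_32 / det(I−A) = 0.1500 / 0.3975.
Δx_3 = 0.1500 × (-40) / 0.3975 = -6.00 / 0.3975 ≈ -15.09.

Δx_3 = -15.09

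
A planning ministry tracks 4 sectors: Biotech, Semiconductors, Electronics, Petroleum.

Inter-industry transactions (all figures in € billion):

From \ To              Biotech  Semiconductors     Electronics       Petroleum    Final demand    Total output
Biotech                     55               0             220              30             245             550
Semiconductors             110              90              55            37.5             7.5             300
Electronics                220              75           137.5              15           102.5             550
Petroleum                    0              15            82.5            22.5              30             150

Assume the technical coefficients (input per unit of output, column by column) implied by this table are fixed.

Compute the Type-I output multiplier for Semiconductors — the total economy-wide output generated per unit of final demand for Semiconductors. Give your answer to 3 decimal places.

Technical coefficients a_ij = z_ij / X_j:
  a_BB = 55/550 = 0.10, a_SB = 110/550 = 0.20, a_EB = 220/550 = 0.40, a_PB = 0/550 = 0.00
  a_BS = 0/300 = 0.00, a_SS = 90/300 = 0.30, a_ES = 75/300 = 0.25, a_PS = 15/300 = 0.05
  a_BE = 220/550 = 0.40, a_SE = 55/550 = 0.10, a_EE = 137.5/550 = 0.25, a_PE = 82.5/550 = 0.15
  a_BP = 30/150 = 0.20, a_SP = 37.5/150 = 0.25, a_EP = 15/150 = 0.10, a_PP = 22.5/150 = 0.15
I − A =
  [   0.90     0.00    -0.40    -0.20]
  [  -0.20     0.70    -0.10    -0.25]
  [  -0.40    -0.25     0.75    -0.10]
  [   0.00    -0.05    -0.15     0.85]
Compute the cofactors C_ij = (−1)^(i+j)·(3×3 minor ij) of I−A; the adjugate is their transpose:
adj(I−A) = Cᵀ =
  [ 0.39525   0.10200   0.25500   0.15300]
  [ 0.17350   0.41225   0.18425   0.18375]
  [ 0.27650   0.19975   0.52225   0.18525]
  [ 0.05900   0.05950   0.10300   0.31800]
det(I−A) = Σ_j (I−A)_1j·C_1j = (0.90)(0.39525) + (0.00)(0.17350) + (-0.40)(0.27650) + (-0.20)(0.05900) = 0.233325
(I − A)⁻¹ = adj(I−A) / det(I−A) ≈
  [   1.6940     0.4372     1.0929     0.6557]
  [   0.7436     1.7668     0.7897     0.7875]
  [   1.1850     0.8561     2.2383     0.7940]
  [   0.2529     0.2550     0.4414     1.3629]
The output multiplier for sector j is the column-j sum of the Leontief inverse (I − A)⁻¹ = adj(I−A) / det(I−A).
Column S of adj(I−A): (0.10200, 0.41225, 0.19975, 0.05950); det(I−A) = 0.233325.
m_S = (0.10200 + 0.41225 + 0.19975 + 0.05950) / 0.233325 = 0.7735 / 0.233325 ≈ 3.315.

m_S = 3.315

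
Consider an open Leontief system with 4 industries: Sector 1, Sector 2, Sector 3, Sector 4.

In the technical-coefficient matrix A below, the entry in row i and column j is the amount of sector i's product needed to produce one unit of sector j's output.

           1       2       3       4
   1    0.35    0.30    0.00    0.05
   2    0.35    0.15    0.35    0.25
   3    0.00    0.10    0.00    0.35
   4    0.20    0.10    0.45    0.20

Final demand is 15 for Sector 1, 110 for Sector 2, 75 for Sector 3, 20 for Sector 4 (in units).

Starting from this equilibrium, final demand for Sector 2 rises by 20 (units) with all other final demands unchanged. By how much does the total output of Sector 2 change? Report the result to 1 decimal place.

Δx_2 = 39.8

I − A =
  [   0.65    -0.30     0.00    -0.05]
  [  -0.35     0.85    -0.35    -0.25]
  [   0.00    -0.10     1.00    -0.35]
  [  -0.20    -0.10    -0.45     0.80]
Compute the cofactors C_ij = (−1)^(i+j)·(3×3 minor ij) of I−A; the adjugate is their transpose:
adj(I−A) = Cᵀ =
  [ 0.469625   0.200000   0.138625   0.152500]
  [ 0.299375   0.407625   0.259500   0.259625]
  [ 0.104750   0.094750   0.316500   0.174625]
  [ 0.213750   0.154250   0.245125   0.424750]
det(I−A) = Σ_j (I−A)_1j·C_1j = (0.65)(0.469625) + (-0.30)(0.299375) + (0.00)(0.104750) + (-0.05)(0.213750) = 0.20475625
(I − A)⁻¹ = adj(I−A) / det(I−A) ≈
  [   2.2936     0.9768     0.6770     0.7448]
  [   1.4621     1.9908     1.2674     1.2680]
  [   0.5116     0.4627     1.5457     0.8528]
  [   1.0439     0.7533     1.1972     2.0744]
Δx = (I − A)⁻¹ Δd with Δd having +20 in the Sector 2 component and 0 elsewhere.
So Δx_2 = L_22 · (+20), where L_22 = adj(I−A)_22 / det(I−A) = 0.407625 / 0.20475625.
Δx_2 = 0.407625 × (+20) / 0.20475625 = 8.1525 / 0.20475625 ≈ 39.8.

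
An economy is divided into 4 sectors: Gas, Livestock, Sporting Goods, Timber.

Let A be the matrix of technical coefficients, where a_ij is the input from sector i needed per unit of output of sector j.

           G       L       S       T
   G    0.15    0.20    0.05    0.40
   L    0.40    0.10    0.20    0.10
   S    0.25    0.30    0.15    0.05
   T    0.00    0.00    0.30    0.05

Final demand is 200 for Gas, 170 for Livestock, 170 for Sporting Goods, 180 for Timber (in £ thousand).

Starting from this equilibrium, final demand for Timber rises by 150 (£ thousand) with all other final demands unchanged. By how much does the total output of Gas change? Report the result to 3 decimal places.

Δx_G = 109.367

I − A =
  [   0.85    -0.20    -0.05    -0.40]
  [  -0.40     0.90    -0.20    -0.10]
  [  -0.25    -0.30     0.85    -0.05]
  [   0.00     0.00    -0.30     0.95]
Compute the cofactors C_ij = (−1)^(i+j)·(3×3 minor ij) of I−A; the adjugate is their transpose:
adj(I−A) = Cᵀ =
  [ 0.64725   0.20875   0.19475   0.30475]
  [ 0.37200   0.63175   0.25400   0.23650]
  [ 0.32775   0.28975   0.65075   0.20275]
  [ 0.10350   0.09150   0.20550   0.50400]
det(I−A) = Σ_j (I−A)_1j·C_1j = (0.85)(0.64725) + (-0.20)(0.37200) + (-0.05)(0.32775) + (-0.40)(0.10350) = 0.417975
(I − A)⁻¹ = adj(I−A) / det(I−A) ≈
  [   1.5485     0.4994     0.4659     0.7291]
  [   0.8900     1.5115     0.6077     0.5658]
  [   0.7841     0.6932     1.5569     0.4851]
  [   0.2476     0.2189     0.4917     1.2058]
Δx = (I − A)⁻¹ Δd with Δd having +150 in the Timber component and 0 elsewhere.
So Δx_G = L_GT · (+150), where L_GT = adj(I−A)_GT / det(I−A) = 0.30475 / 0.417975.
Δx_G = 0.30475 × (+150) / 0.417975 = 45.7125 / 0.417975 ≈ 109.367.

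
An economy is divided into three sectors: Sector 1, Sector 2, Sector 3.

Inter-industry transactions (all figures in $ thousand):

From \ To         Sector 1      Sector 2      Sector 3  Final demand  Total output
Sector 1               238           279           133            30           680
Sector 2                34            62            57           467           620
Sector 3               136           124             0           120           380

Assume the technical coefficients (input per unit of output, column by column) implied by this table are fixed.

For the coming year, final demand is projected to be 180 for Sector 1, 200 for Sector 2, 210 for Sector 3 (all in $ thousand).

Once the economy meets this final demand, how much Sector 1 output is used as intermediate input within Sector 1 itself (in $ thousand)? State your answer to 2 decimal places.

z_11 = 257.72

Technical coefficients a_ij = z_ij / X_j:
  a_11 = 238/680 = 0.35, a_21 = 34/680 = 0.05, a_31 = 136/680 = 0.20
  a_12 = 279/620 = 0.45, a_22 = 62/620 = 0.10, a_32 = 124/620 = 0.20
  a_13 = 133/380 = 0.35, a_23 = 57/380 = 0.15, a_33 = 0/380 = 0.00
I − A =
  [   0.65    -0.45    -0.35]
  [  -0.05     0.90    -0.15]
  [  -0.20    -0.20     1.00]
Cofactors of I−A, C_ij = (−1)^(i+j)·(minor ij) (rows/columns in the sector order above):
  C_11 = (0.90)(1.00) − (-0.15)(-0.20) = 0.8700
  C_12 = −[(-0.05)(1.00) − (-0.15)(-0.20)] = 0.0800
  C_13 = (-0.05)(-0.20) − (0.90)(-0.20) = 0.1900
  C_21 = −[(-0.45)(1.00) − (-0.35)(-0.20)] = 0.5200
  C_22 = (0.65)(1.00) − (-0.35)(-0.20) = 0.5800
  C_23 = −[(0.65)(-0.20) − (-0.45)(-0.20)] = 0.2200
  C_31 = (-0.45)(-0.15) − (-0.35)(0.90) = 0.3825
  C_32 = −[(0.65)(-0.15) − (-0.35)(-0.05)] = 0.1150
  C_33 = (0.65)(0.90) − (-0.45)(-0.05) = 0.5625
det(I−A) = Σ_j (I−A)_1j·C_1j = (0.65)(0.8700) + (-0.45)(0.0800) + (-0.35)(0.1900) = 0.4630
adj(I−A) = Cᵀ =
  [ 0.8700   0.5200   0.3825]
  [ 0.0800   0.5800   0.1150]
  [ 0.1900   0.2200   0.5625]
(I − A)⁻¹ = adj(I−A) / det(I−A) ≈
  [   1.8790     1.1231     0.8261]
  [   0.1728     1.2527     0.2484]
  [   0.4104     0.4752     1.2149]
First solve x = (I − A)⁻¹ d = adj(I−A)·d / det(I−A); in particular x_1 = (0.8700·180 + 0.5200·200 + 0.3825·210) / 0.4630 = 340.925 / 0.4630 ≈ 736.3391.
Intermediate flow from 1 to 1: z_11 = a_11 · x_1 = 0.35 × 340.925 / 0.4630 = 119.32375 / 0.4630 ≈ 257.72.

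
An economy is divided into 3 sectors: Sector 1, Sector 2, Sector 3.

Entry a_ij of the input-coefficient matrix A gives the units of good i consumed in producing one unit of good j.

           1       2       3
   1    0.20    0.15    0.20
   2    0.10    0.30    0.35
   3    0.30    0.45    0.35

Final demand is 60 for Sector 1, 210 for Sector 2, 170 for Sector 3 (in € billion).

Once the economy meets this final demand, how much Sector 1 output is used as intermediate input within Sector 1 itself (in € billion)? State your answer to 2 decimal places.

z_11 = 111.39

I − A =
  [   0.80    -0.15    -0.20]
  [  -0.10     0.70    -0.35]
  [  -0.30    -0.45     0.65]
Cofactors of I−A, C_ij = (−1)^(i+j)·(minor ij) (rows/columns in the sector order above):
  C_11 = (0.70)(0.65) − (-0.35)(-0.45) = 0.2975
  C_12 = −[(-0.10)(0.65) − (-0.35)(-0.30)] = 0.1700
  C_13 = (-0.10)(-0.45) − (0.70)(-0.30) = 0.2550
  C_21 = −[(-0.15)(0.65) − (-0.20)(-0.45)] = 0.1875
  C_22 = (0.80)(0.65) − (-0.20)(-0.30) = 0.4600
  C_23 = −[(0.80)(-0.45) − (-0.15)(-0.30)] = 0.4050
  C_31 = (-0.15)(-0.35) − (-0.20)(0.70) = 0.1925
  C_32 = −[(0.80)(-0.35) − (-0.20)(-0.10)] = 0.3000
  C_33 = (0.80)(0.70) − (-0.15)(-0.10) = 0.5450
det(I−A) = Σ_j (I−A)_1j·C_1j = (0.80)(0.2975) + (-0.15)(0.1700) + (-0.20)(0.2550) = 0.1615
adj(I−A) = Cᵀ =
  [ 0.2975   0.1875   0.1925]
  [ 0.1700   0.4600   0.3000]
  [ 0.2550   0.4050   0.5450]
(I − A)⁻¹ = adj(I−A) / det(I−A) ≈
  [   1.8421     1.1610     1.1920]
  [   1.0526     2.8483     1.8576]
  [   1.5789     2.5077     3.3746]
First solve x = (I − A)⁻¹ d = adj(I−A)·d / det(I−A); in particular x_1 = (0.2975·60 + 0.1875·210 + 0.1925·170) / 0.1615 = 89.95 / 0.1615 ≈ 556.9659.
Intermediate flow from 1 to 1: z_11 = a_11 · x_1 = 0.20 × 89.95 / 0.1615 = 17.99 / 0.1615 ≈ 111.39.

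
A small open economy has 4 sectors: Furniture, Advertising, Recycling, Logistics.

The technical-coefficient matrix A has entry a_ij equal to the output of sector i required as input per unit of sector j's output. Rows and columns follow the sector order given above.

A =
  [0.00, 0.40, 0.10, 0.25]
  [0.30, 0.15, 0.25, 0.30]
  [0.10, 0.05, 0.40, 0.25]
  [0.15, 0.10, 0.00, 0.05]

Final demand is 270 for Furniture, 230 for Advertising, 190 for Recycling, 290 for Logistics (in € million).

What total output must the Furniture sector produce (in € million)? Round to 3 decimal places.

x_1 = 889.089

I − A =
  [   1.00    -0.40    -0.10    -0.25]
  [  -0.30     0.85    -0.25    -0.30]
  [  -0.10    -0.05     0.60    -0.25]
  [  -0.15    -0.10     0.00     0.95]
Compute the cofactors C_ij = (−1)^(i+j)·(3×3 minor ij) of I−A; the adjugate is their transpose:
adj(I−A) = Cᵀ =
  [ 0.448375   0.250250   0.179000   0.244125]
  [ 0.231125   0.534250   0.261125   0.298250]
  [ 0.133625   0.126125   0.606125   0.234500]
  [ 0.095125   0.095750   0.055750   0.405500]
det(I−A) = Σ_j (I−A)_1j·C_1j = (1.00)(0.448375) + (-0.40)(0.231125) + (-0.10)(0.133625) + (-0.25)(0.095125) = 0.31878125
(I − A)⁻¹ = adj(I−A) / det(I−A) ≈
  [   1.4065     0.7850     0.5615     0.7658]
  [   0.7250     1.6759     0.8191     0.9356]
  [   0.4192     0.3956     1.9014     0.7356]
  [   0.2984     0.3004     0.1749     1.2720]
x = (I − A)⁻¹ d = adj(I−A)·d / det(I−A), with det(I−A) = 0.31878125:
  x_1 = (0.448375·270 + 0.250250·230 + 0.179000·190 + 0.244125·290) / 0.31878125 = 283.425 / 0.31878125 ≈ 889.089
  x_2 = (0.231125·270 + 0.534250·230 + 0.261125·190 + 0.298250·290) / 0.31878125 = 321.3875 / 0.31878125 ≈ 1008.176
  x_3 = (0.133625·270 + 0.126125·230 + 0.606125·190 + 0.234500·290) / 0.31878125 = 248.25625 / 0.31878125 ≈ 778.767
  x_4 = (0.095125·270 + 0.095750·230 + 0.055750·190 + 0.405500·290) / 0.31878125 = 175.89375 / 0.31878125 ≈ 551.769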